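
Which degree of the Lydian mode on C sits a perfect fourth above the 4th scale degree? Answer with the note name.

The scale is C D E F♯ G A B.
The 4th scale degree is F♯; a perfect fourth above that is B — scale degree 7.

B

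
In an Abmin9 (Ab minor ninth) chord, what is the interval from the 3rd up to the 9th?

major seventh

Ab minor ninth is spelled Ab-Cb-Eb-Gb-Bb.
So we need the interval from Cb up to Bb.
From Cb to Bb is 11 semitones, exactly the major seventh.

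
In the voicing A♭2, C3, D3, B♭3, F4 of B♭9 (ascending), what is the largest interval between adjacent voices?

minor sixth

Adjacent intervals: A♭2→C3 = major third; C3→D3 = major second; D3→B♭3 = minor sixth; B♭3→F4 = perfect fifth.
The largest is D3 to B♭3, a minor sixth (8 semitones).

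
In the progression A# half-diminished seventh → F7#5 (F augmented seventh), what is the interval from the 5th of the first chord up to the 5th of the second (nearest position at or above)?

major sixth

The 5th of A# half-diminished seventh is E; the 5th of F7#5 (F augmented seventh) is C#.
Counting 6 letters and 9 half steps from E gives a major sixth.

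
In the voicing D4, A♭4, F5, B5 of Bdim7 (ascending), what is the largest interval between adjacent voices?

major sixth

Adjacent intervals: D4→A♭4 = diminished fifth; A♭4→F5 = major sixth; F5→B5 = augmented fourth.
The largest is A♭4 to F5, a major sixth (9 semitones).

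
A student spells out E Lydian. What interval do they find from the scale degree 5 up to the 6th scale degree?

Spelling E Lydian: E F# G# A# B C# D#.
Scale degree 5 = B; degree 6 = C#.
B up to C# spans 2 letter names and 2 semitones — a major second.

major second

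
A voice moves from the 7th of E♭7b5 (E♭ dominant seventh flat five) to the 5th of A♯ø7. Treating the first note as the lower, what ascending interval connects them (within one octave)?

The 7th of E♭7b5 (E♭ dominant seventh flat five) is D♭; the 5th of A♯ø7 is E.
From D♭ to E: 3 semitones over a second = augmented.

augmented second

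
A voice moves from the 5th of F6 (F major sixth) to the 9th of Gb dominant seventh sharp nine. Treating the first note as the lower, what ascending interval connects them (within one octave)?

The 5th of F6 (F major sixth) is C; the 9th of Gb dominant seventh sharp nine is A.
C up to A spans 6 letter names and 9 semitones — a major sixth.

M6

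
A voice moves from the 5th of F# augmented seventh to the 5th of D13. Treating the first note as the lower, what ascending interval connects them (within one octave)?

The 5th of F# augmented seventh is C##; the 5th of D13 is A.
6 letter names make it a sixth; at 7 semitones (a whole step narrower than major) the quality is diminished.

diminished sixth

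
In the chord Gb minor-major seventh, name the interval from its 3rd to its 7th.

augmented fifth

The chord tones of Gb minor-major seventh are Gb-Bbb-Db-F.
3rd = Bbb; 7th = F.
From Bbb to F: 8 semitones over a fifth = augmented.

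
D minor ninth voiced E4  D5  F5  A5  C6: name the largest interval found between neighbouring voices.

Adjacent intervals: E4→D5 = minor seventh; D5→F5 = minor third; F5→A5 = major third; A5→C6 = minor third.
The largest is E4 to D5, a minor seventh (10 semitones).

m7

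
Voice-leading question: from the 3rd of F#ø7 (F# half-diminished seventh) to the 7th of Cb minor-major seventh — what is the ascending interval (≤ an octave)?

minor second

The 3rd of F#ø7 (F# half-diminished seventh) is A; the 7th of Cb minor-major seventh is Bb.
A up to Bb is 1 semitone, a half step narrower than a major second, so the interval is minor.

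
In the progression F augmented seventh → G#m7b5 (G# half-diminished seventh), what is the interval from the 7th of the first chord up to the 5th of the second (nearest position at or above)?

major seventh

The 7th of F augmented seventh is Eb; the 5th of G#m7b5 (G# half-diminished seventh) is D.
Counting 7 letters and 11 half steps from Eb gives a major seventh.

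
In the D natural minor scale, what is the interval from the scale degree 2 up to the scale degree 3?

The scale runs D E F G A Bb C.
So we need the interval from E up to F.
From E to F: 1 semitone over a second = minor.

minor 2nd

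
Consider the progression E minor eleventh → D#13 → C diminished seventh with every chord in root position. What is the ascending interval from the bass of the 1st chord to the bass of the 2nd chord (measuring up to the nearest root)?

major seventh

The roots are E and D#.
Counting 7 letters and 11 half steps from E gives a major seventh.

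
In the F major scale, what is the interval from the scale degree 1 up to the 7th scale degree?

F major: F G A Bb C D E.
That puts F below E.
From F to E is 11 semitones, exactly the major seventh.

major seventh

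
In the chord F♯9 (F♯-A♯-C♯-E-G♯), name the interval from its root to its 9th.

major ninth

Root = F♯; 9th = G♯.
Counting 9 letters and 14 half steps from F♯ gives a major ninth.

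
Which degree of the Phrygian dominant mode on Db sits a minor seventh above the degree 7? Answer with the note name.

Bbb

The scale is Db Ebb F Gb Ab Bbb Cb.
The degree 7 is Cb; a minor seventh above that is Bbb — scale degree 6.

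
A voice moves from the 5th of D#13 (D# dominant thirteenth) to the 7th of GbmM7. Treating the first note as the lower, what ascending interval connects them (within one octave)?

The 5th of D#13 (D# dominant thirteenth) is A#; the 7th of GbmM7 is F.
From A# to F: 7 semitones over a sixth = diminished.

diminished sixth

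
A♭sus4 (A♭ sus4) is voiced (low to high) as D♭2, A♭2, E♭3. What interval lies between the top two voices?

perfect fifth

Those voices are A♭2 and E♭3.
Counting 5 letters and 7 half steps from A♭ gives a perfect fifth.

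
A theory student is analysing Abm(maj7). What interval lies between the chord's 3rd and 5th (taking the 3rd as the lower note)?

The chord tones of Abm(maj7) (Ab minor-major seventh) are Ab–Cb–Eb–G.
The 3rd is Cb and the 5th is Eb.
Cb up to Eb spans 3 letter names and 4 semitones — a major third.

major third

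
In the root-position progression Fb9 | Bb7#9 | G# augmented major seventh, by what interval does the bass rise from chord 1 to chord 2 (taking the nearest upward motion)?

The roots are Fb and Bb.
4 letter names make it a fourth; at 6 semitones (a half step wider than perfect) the quality is augmented.

augmented 4th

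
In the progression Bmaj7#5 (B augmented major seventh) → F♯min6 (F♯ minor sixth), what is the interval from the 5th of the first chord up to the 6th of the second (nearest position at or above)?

m6

The 5th of Bmaj7#5 (B augmented major seventh) is F𝄪; the 6th of F♯min6 (F♯ minor sixth) is D♯.
F𝄪 up to D♯ is 8 semitones, a half step narrower than a major sixth, so the interval is minor.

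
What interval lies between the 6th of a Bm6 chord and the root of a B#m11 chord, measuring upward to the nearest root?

M3

Bm6 has G# as its 6th, and B#m11 has B# as its root.
Counting 3 letters and 4 half steps from G# gives a major third.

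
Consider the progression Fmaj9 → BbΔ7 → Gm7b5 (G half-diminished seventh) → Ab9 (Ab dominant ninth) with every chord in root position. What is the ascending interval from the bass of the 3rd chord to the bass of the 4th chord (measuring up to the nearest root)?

minor second

The roots are G and Ab.
From G to Ab: 1 semitone over a second = minor.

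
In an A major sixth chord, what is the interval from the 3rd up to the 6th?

A major sixth is spelled A C♯ E F♯.
The 3rd is C♯ and the 6th is F♯.
From C♯ to F♯ is 5 semitones, exactly the perfect fourth.

perfect 4th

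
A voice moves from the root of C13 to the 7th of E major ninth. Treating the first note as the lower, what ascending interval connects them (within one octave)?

C13 has C as its root, and E major ninth has D♯ as its 7th.
From C to D♯: 3 semitones over a second = augmented.

augmented second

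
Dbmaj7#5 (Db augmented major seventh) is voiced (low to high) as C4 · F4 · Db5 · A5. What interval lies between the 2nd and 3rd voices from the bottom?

minor 6th

Those voices are F4 and Db5.
F up to Db is 8 semitones, a half step narrower than a major sixth, so the interval is minor.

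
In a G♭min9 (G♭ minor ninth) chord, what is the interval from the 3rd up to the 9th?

G♭m9 is spelled G♭, B𝄫, D♭, F♭, A♭.
That puts B𝄫 below A♭.
From B𝄫 to A♭ is 11 semitones, exactly the major seventh.

major seventh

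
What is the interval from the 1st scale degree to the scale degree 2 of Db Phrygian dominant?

m2

Db phrygian dominant: Db Ebb F Gb Ab Bbb Cb.
The 1st scale degree is Db and the scale degree 2 is Ebb.
Db up to Ebb is 1 semitone, a half step narrower than a major second, so the interval is minor.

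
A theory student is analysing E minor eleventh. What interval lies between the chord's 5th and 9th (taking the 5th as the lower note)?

perfect 5th

Spelling the chord: E-G-B-D-F#-A.
So we need the interval from B up to F#.
B up to F# spans 5 letter names and 7 semitones — a perfect fifth.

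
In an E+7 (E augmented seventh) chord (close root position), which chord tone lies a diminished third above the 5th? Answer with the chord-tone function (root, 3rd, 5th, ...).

7th

E augmented seventh is spelled E, G♯, B♯, D.
The 5th is B♯. A diminished third above B♯ is D.
D is the chord's 7th.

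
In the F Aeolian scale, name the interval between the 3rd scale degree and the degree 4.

major second

Spelling the F Aeolian scale: F G Ab Bb C Db Eb.
That puts Ab below Bb.
Ab up to Bb spans 2 letter names and 2 semitones — a major second.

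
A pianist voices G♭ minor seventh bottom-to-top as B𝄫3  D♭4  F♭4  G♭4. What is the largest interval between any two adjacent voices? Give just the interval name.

major 3rd

Adjacent intervals: B𝄫3→D♭4 = major third; D♭4→F♭4 = minor third; F♭4→G♭4 = major second.
The largest is B𝄫3 to D♭4, a major third (4 semitones).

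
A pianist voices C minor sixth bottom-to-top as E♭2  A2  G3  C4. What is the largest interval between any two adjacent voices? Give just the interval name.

Adjacent intervals: E♭2→A2 = augmented fourth; A2→G3 = minor seventh; G3→C4 = perfect fourth.
The largest is A2 to G3, a minor seventh (10 semitones).

minor seventh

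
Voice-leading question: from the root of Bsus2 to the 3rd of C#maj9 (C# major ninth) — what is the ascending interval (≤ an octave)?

augmented fourth

Bsus2 has B as its root, and C#maj9 (C# major ninth) has E# as its 3rd.
4 letter names make it a fourth; at 6 semitones (a half step wider than perfect) the quality is augmented.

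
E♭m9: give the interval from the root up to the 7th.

Spelling the chord: E♭–G♭–B♭–D♭–F.
So we need the interval from E♭ up to D♭.
From E♭ to D♭: 10 semitones over a seventh = minor.

m7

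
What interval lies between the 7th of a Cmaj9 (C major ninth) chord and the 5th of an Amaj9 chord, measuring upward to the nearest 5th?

P4

Cmaj9 (C major ninth) has B as its 7th, and Amaj9 has E as its 5th.
From B to E is 5 semitones, exactly the perfect fourth.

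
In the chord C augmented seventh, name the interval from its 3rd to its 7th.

Spelling the chord: C-E-G#-Bb.
The 3rd is E and the 7th is Bb.
5 letter names make it a fifth; at 6 semitones (a half step narrower than perfect) the quality is diminished.
That tritone between 3rd and 7th is what gives the dominant seventh its pull toward resolution.

diminished fifth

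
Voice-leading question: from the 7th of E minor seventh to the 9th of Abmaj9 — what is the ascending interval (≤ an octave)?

minor sixth

E minor seventh has D as its 7th, and Abmaj9 has Bb as its 9th.
D up to Bb is 8 semitones, a half step narrower than a major sixth, so the interval is minor.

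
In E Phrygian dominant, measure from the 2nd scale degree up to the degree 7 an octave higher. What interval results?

The scale runs E F G# A B C D.
So we need the interval from F up to D.
From F to D is 21 semitones, exactly the major thirteenth.

major 13th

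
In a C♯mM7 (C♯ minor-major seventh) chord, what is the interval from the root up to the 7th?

Spelling the chord: C♯ E G♯ B♯.
The root is C♯ and the 7th is B♯.
From C♯ to B♯ is 11 semitones, exactly the major seventh.

M7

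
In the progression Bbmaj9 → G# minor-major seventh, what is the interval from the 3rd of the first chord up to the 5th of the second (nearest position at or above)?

The 3rd of Bbmaj9 is D; the 5th of G# minor-major seventh is D#.
D up to D# is 1 semitone, a half step wider than a perfect unison, so the interval is augmented.

augmented 1st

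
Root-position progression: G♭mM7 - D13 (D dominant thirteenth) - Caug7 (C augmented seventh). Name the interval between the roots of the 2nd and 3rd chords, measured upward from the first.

The roots are D and C.
7 letter names make it a seventh; at 10 semitones (a half step narrower than major) the quality is minor.

m7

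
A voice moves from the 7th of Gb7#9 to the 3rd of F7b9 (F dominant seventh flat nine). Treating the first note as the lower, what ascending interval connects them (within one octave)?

A3

The 7th of Gb7#9 is Fb; the 3rd of F7b9 (F dominant seventh flat nine) is A.
Fb up to A is 5 semitones, a half step wider than a major third, so the interval is augmented.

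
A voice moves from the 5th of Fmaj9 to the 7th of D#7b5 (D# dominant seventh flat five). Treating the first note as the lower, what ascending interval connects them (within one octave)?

The 5th of Fmaj9 is C; the 7th of D#7b5 (D# dominant seventh flat five) is C#.
C up to C# is 1 semitone, a half step wider than a perfect unison, so the interval is augmented.

A1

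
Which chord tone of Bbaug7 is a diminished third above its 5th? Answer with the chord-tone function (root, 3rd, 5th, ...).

Spelling the chord: Bb D F# Ab.
The 5th is F#. A diminished third above F# is Ab.
Ab is the chord's 7th.

7th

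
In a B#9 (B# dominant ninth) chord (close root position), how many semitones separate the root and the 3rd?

4

B#9 is spelled B#–D##–F##–A#–C##.
B# to D## is a major third: 4 semitones.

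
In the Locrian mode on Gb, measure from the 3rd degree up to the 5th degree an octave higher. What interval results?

The scale runs Gb Abb Bbb Cb Dbb Ebb Fb.
So we need the interval from Bbb up to Dbb.
Bbb up to Dbb is 15 semitones, a half step narrower than a major tenth, so the interval is minor.

minor 10th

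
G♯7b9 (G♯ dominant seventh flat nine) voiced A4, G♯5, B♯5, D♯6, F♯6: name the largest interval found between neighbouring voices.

Adjacent intervals: A4→G♯5 = major seventh; G♯5→B♯5 = major third; B♯5→D♯6 = minor third; D♯6→F♯6 = minor third.
The largest is A4 to G♯5, a major seventh (11 semitones).

M7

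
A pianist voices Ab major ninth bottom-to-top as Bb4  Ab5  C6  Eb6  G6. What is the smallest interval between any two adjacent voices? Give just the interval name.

Adjacent intervals: Bb4→Ab5 = minor seventh; Ab5→C6 = major third; C6→Eb6 = minor third; Eb6→G6 = major third.
The smallest is C6 to Eb6, a minor third (3 semitones).

minor 3rd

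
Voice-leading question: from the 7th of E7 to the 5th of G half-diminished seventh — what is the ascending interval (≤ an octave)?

The 7th of E7 is D; the 5th of G half-diminished seventh is Db.
D up to Db is 11 semitones, a half step narrower than a perfect octave, so the interval is diminished.

diminished octave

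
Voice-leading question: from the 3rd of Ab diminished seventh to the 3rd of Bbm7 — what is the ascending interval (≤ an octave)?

major second

The 3rd of Ab diminished seventh is Cb; the 3rd of Bbm7 is Db.
Counting 2 letters and 2 half steps from Cb gives a major second.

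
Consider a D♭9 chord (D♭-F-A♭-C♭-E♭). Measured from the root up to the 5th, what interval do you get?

The root is D♭ and the 5th is A♭.
From D♭ to A♭ is 7 semitones, exactly the perfect fifth.

perfect 5th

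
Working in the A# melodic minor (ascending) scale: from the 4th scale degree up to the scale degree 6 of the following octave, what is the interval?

M10

A# melodic minor: A# B# C# D# E# F## G##.
So we need the interval from D# up to F##.
Counting 10 letters and 16 half steps from D# gives a major tenth.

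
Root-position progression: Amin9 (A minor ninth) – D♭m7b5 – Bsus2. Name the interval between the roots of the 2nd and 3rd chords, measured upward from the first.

augmented sixth

The roots are D♭ and B.
D♭ up to B is 10 semitones, a half step wider than a major sixth, so the interval is augmented.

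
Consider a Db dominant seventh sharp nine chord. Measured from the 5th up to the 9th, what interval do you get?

A5

Db7#9 (Db dominant seventh sharp nine): Db-F-Ab-Cb-E.
The 5th is Ab and the 9th is E.
Ab up to E is 8 semitones, a half step wider than a perfect fifth, so the interval is augmented.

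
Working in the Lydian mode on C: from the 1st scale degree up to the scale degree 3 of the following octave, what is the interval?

major tenth

Spelling the Lydian mode on C: C D E F# G A B.
The 1st scale degree is C and the 3rd scale degree (up an octave) is E.
From C to E is 16 semitones, exactly the major tenth.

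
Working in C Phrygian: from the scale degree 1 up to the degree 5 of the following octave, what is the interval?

perfect 12th

The scale runs C D♭ E♭ F G A♭ B♭.
So we need the interval from C up to G.
From C to G is 19 semitones, exactly the perfect twelfth.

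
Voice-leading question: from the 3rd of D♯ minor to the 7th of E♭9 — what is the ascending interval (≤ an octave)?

diminished sixth

D♯ minor has F♯ as its 3rd, and E♭9 has D♭ as its 7th.
6 letter names make it a sixth; at 7 semitones (a whole step narrower than major) the quality is diminished.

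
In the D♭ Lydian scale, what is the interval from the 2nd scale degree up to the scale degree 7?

major sixth

Spelling the D♭ Lydian scale: D♭ E♭ F G A♭ B♭ C.
The 2nd scale degree is E♭ and the degree 7 is C.
Counting 6 letters and 9 half steps from E♭ gives a major sixth.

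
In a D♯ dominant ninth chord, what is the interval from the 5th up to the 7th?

minor third

The chord tones of D♯9 (D♯ dominant ninth) are D♯-F𝄪-A♯-C♯-E♯.
5th = A♯; 7th = C♯.
From A♯ to C♯: 3 semitones over a third = minor.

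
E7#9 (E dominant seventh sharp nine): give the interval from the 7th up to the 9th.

A3

E dominant seventh sharp nine is spelled E G# B D F##.
The 7th is D and the 9th is F##.
D up to F## is 5 semitones, a half step wider than a major third, so the interval is augmented.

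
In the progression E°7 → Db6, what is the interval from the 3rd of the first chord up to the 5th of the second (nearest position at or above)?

minor 2nd

The 3rd of E°7 is G; the 5th of Db6 is Ab.
G up to Ab is 1 semitone, a half step narrower than a major second, so the interval is minor.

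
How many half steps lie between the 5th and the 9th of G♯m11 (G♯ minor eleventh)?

7

Spelling the chord: G♯-B-D♯-F♯-A♯-C♯.
D♯ to A♯ is a perfect fifth: 7 semitones.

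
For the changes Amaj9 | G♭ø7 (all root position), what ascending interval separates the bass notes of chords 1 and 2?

The roots are A and G♭.
From A to G♭: 9 semitones over a seventh = diminished.

diminished seventh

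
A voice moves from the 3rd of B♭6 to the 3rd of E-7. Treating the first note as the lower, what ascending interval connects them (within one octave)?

B♭6 has D as its 3rd, and E-7 has G as its 3rd.
Counting 4 letters and 5 half steps from D gives a perfect fourth.

perfect fourth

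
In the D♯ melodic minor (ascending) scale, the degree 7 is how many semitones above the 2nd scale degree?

The scale is D♯ E♯ F♯ G♯ A♯ B♯ C𝄪.
E♯ up to C𝄪 is a major sixth — 9 semitones.

9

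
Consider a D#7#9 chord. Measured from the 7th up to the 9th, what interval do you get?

augmented third

D#7#9 is spelled D# F## A# C# E##.
7th = C#; 9th = E##.
3 letter names make it a third; at 5 semitones (a half step wider than major) the quality is augmented.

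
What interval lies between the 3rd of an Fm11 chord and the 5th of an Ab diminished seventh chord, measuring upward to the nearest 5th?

The 3rd of Fm11 is Ab; the 5th of Ab diminished seventh is Ebb.
5 letter names make it a fifth; at 6 semitones (a half step narrower than perfect) the quality is diminished.

diminished fifth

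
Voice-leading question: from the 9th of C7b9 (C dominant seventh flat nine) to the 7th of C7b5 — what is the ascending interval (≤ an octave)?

major 6th

C7b9 (C dominant seventh flat nine) has Db as its 9th, and C7b5 has Bb as its 7th.
From Db to Bb is 9 semitones, exactly the major sixth.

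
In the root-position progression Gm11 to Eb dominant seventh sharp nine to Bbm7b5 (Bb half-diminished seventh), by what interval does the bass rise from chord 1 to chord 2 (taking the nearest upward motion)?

minor sixth

The roots are G and Eb.
From G to Eb: 8 semitones over a sixth = minor.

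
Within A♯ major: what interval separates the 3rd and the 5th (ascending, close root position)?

The chord tones of A♯ major are A♯-C𝄪-E♯.
That puts C𝄪 below E♯.
3 letter names make it a third; at 3 semitones (a half step narrower than major) the quality is minor.

minor 3rd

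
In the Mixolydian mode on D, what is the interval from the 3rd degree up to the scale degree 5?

Spelling the Mixolydian mode on D: D E F# G A B C.
The 3rd degree is F# and the degree 5 is A.
3 letter names make it a third; at 3 semitones (a half step narrower than major) the quality is minor.

minor 3rd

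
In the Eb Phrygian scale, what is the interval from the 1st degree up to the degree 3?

Spelling the Eb Phrygian scale: Eb Fb Gb Ab Bb Cb Db.
The 1st degree is Eb and the 3rd scale degree is Gb.
3 letter names make it a third; at 3 semitones (a half step narrower than major) the quality is minor.

minor third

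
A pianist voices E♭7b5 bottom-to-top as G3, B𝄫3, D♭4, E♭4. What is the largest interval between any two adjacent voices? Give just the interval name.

major third

Adjacent intervals: G3→B𝄫3 = diminished third; B𝄫3→D♭4 = major third; D♭4→E♭4 = major second.
The largest is B𝄫3 to D♭4, a major third (4 semitones).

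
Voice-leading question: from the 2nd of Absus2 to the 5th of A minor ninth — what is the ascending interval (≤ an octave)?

Absus2 has Bb as its 2nd, and A minor ninth has E as its 5th.
From Bb to E: 6 semitones over a fourth = augmented.

augmented 4th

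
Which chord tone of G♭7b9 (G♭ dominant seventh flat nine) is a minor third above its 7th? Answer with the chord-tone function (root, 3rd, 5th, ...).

9th

Spelling the chord: G♭-B♭-D♭-F♭-A𝄫.
The 7th is F♭. A minor third above F♭ is A𝄫.
A𝄫 is the chord's 9th.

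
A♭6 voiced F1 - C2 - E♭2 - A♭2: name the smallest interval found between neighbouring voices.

Adjacent intervals: F1→C2 = perfect fifth; C2→E♭2 = minor third; E♭2→A♭2 = perfect fourth.
The smallest is C2 to E♭2, a minor third (3 semitones).

m3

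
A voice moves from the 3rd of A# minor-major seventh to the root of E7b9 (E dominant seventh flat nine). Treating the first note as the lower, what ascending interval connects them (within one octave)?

minor third

The 3rd of A# minor-major seventh is C#; the root of E7b9 (E dominant seventh flat nine) is E.
3 letter names make it a third; at 3 semitones (a half step narrower than major) the quality is minor.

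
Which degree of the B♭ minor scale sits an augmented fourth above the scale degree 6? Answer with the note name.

The scale is B♭ C D♭ E♭ F G♭ A♭.
The scale degree 6 is G♭; an augmented fourth above that is C — scale degree 2.

C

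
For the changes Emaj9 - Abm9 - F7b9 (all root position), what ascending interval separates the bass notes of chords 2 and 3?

The roots are Ab and F.
Ab up to F spans 6 letter names and 9 semitones — a major sixth.

major sixth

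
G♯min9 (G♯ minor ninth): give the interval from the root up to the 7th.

Spelling the chord: G♯ B D♯ F♯ A♯.
Root = G♯; 7th = F♯.
7 letter names make it a seventh; at 10 semitones (a half step narrower than major) the quality is minor.

m7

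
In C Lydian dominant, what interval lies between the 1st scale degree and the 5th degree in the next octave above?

C lydian dominant: C D E F# G A Bb.
1st scale degree = C; scale degree 5 (up an octave) = G.
C up to G spans 12 letter names and 19 semitones — a perfect twelfth.

P12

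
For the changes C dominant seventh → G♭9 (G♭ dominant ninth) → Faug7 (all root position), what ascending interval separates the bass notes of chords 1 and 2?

The roots are C and G♭.
5 letter names make it a fifth; at 6 semitones (a half step narrower than perfect) the quality is diminished.

diminished fifth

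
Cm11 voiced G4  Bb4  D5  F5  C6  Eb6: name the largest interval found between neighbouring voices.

Adjacent intervals: G4→Bb4 = minor third; Bb4→D5 = major third; D5→F5 = minor third; F5→C6 = perfect fifth; C6→Eb6 = minor third.
The largest is F5 to C6, a perfect fifth (7 semitones).

perfect fifth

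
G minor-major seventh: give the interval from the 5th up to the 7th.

The chord tones of G minor-major seventh are G–Bb–D–F#.
The 5th is D and the 7th is F#.
Counting 3 letters and 4 half steps from D gives a major third.

major third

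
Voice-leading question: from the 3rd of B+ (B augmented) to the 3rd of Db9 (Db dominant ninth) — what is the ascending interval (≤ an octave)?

B+ (B augmented) has D# as its 3rd, and Db9 (Db dominant ninth) has F as its 3rd.
D# up to F is 2 semitones, a whole step narrower than a major third, so the interval is diminished.

diminished third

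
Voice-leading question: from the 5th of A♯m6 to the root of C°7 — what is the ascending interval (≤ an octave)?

The 5th of A♯m6 is E♯; the root of C°7 is C.
From E♯ to C: 7 semitones over a sixth = diminished.

diminished sixth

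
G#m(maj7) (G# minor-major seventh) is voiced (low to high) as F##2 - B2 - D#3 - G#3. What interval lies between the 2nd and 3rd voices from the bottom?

Those voices are B2 and D#3.
Counting 3 letters and 4 half steps from B gives a major third.

major third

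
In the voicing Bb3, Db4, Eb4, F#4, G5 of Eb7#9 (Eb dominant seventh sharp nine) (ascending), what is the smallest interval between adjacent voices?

Adjacent intervals: Bb3→Db4 = minor third; Db4→Eb4 = major second; Eb4→F#4 = augmented second; F#4→G5 = minor ninth.
The smallest is Db4 to Eb4, a major second (2 semitones).

major second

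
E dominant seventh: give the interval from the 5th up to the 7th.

Spelling the chord: E-G#-B-D.
5th = B; 7th = D.
3 letter names make it a third; at 3 semitones (a half step narrower than major) the quality is minor.

minor third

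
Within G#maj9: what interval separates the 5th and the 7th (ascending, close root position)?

M3

The chord tones of G#maj9 are G# B# D# F## A#.
5th = D#; 7th = F##.
From D# to F## is 4 semitones, exactly the major third.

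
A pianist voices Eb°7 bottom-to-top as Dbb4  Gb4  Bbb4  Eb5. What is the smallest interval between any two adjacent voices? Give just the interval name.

m3

Adjacent intervals: Dbb4→Gb4 = augmented fourth; Gb4→Bbb4 = minor third; Bbb4→Eb5 = augmented fourth.
The smallest is Gb4 to Bbb4, a minor third (3 semitones).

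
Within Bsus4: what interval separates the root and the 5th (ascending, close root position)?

P5

B sus4 is spelled B-E-F#.
The root is B and the 5th is F#.
From B to F# is 7 semitones, exactly the perfect fifth.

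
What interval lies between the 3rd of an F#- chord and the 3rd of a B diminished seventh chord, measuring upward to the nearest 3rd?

The 3rd of F#- is A; the 3rd of B diminished seventh is D.
Counting 4 letters and 5 half steps from A gives a perfect fourth.

perfect fourth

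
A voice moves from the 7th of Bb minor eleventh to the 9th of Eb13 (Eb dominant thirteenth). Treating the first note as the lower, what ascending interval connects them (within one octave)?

major sixth

The 7th of Bb minor eleventh is Ab; the 9th of Eb13 (Eb dominant thirteenth) is F.
Counting 6 letters and 9 half steps from Ab gives a major sixth.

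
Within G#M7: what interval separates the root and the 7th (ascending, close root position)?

Spelling the chord: G# B# D# F##.
So we need the interval from G# up to F##.
From G# to F## is 11 semitones, exactly the major seventh.

M7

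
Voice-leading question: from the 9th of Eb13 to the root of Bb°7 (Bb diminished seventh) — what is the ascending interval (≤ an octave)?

perfect fourth

Eb13 has F as its 9th, and Bb°7 (Bb diminished seventh) has Bb as its root.
F up to Bb spans 4 letter names and 5 semitones — a perfect fourth.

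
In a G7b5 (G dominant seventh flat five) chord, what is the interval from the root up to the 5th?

diminished 5th

G7b5 (G dominant seventh flat five) is spelled G-B-Db-F.
The root is G and the 5th is Db.
5 letter names make it a fifth; at 6 semitones (a half step narrower than perfect) the quality is diminished.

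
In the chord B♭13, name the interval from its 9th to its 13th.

P5

B♭13 is spelled B♭-D-F-A♭-C-G.
The 9th is C and the 13th is G.
C up to G spans 5 letter names and 7 semitones — a perfect fifth.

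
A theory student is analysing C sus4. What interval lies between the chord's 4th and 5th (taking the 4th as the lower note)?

Csus4: C F G.
That puts F below G.
F up to G spans 2 letter names and 2 semitones — a major second.

M2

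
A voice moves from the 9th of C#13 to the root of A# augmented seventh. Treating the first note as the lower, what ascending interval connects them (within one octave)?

The 9th of C#13 is D#; the root of A# augmented seventh is A#.
From D# to A# is 7 semitones, exactly the perfect fifth.

perfect 5th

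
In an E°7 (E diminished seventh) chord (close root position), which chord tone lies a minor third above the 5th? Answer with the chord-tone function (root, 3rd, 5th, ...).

7th

E°7 (E diminished seventh) is spelled E G Bb Db.
The 5th is Bb. A minor third above Bb is Db.
Db is the chord's 7th.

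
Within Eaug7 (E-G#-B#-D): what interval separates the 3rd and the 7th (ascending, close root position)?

So we need the interval from G# up to D.
G# up to D is 6 semitones, a half step narrower than a perfect fifth, so the interval is diminished.

diminished fifth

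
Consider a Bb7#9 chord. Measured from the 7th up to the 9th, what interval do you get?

The chord tones of Bb dominant seventh sharp nine are Bb D F Ab C#.
7th = Ab; 9th = C#.
From Ab to C#: 5 semitones over a third = augmented.

A3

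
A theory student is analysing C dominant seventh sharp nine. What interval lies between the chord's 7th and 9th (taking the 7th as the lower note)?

Spelling the chord: C, E, G, Bb, D#.
So we need the interval from Bb up to D#.
Bb up to D# is 5 semitones, a half step wider than a major third, so the interval is augmented.

A3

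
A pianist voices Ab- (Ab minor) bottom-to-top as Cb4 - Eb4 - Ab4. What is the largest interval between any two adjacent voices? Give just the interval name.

perfect 4th

Adjacent intervals: Cb4→Eb4 = major third; Eb4→Ab4 = perfect fourth.
The largest is Eb4 to Ab4, a perfect fourth (5 semitones).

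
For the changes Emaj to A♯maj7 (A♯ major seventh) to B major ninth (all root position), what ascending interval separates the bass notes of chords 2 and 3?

The roots are A♯ and B.
From A♯ to B: 1 semitone over a second = minor.

minor second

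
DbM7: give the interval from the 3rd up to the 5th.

minor third

The chord tones of DbM7 (Db major seventh) are Db–F–Ab–C.
3rd = F; 5th = Ab.
3 letter names make it a third; at 3 semitones (a half step narrower than major) the quality is minor.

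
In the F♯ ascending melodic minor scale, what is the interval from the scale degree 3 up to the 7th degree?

The scale runs F♯ G♯ A B C♯ D♯ E♯.
Scale degree 3 = A; 7th degree = E♯.
A up to E♯ is 8 semitones, a half step wider than a perfect fifth, so the interval is augmented.

augmented 5th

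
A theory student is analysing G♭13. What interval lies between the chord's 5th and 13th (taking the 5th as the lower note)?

G♭ dominant thirteenth is spelled G♭–B♭–D♭–F♭–A♭–E♭.
The 5th is D♭ and the 13th is E♭.
Counting 9 letters and 14 half steps from D♭ gives a major ninth.

major 9th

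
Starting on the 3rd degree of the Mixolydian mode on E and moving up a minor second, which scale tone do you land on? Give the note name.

A

The scale is E F# G# A B C# D.
The 3rd degree is G#; a minor second above that is A — scale degree 4.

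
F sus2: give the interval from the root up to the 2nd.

major second

Fsus2 (F sus2) is spelled F, G, C.
So we need the interval from F up to G.
Counting 2 letters and 2 half steps from F gives a major second.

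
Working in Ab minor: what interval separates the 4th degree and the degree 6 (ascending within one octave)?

minor 3rd

Ab natural minor: Ab Bb Cb Db Eb Fb Gb.
The 4th degree is Db and the scale degree 6 is Fb.
From Db to Fb: 3 semitones over a third = minor.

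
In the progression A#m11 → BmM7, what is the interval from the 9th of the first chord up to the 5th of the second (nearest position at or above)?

The 9th of A#m11 is B#; the 5th of BmM7 is F#.
From B# to F#: 6 semitones over a fifth = diminished.

diminished 5th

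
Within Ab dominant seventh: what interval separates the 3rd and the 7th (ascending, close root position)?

diminished 5th

The chord tones of Ab7 are Ab-C-Eb-Gb.
3rd = C; 7th = Gb.
C up to Gb is 6 semitones, a half step narrower than a perfect fifth, so the interval is diminished.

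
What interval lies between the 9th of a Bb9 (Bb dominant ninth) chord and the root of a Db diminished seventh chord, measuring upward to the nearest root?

The 9th of Bb9 (Bb dominant ninth) is C; the root of Db diminished seventh is Db.
C up to Db is 1 semitone, a half step narrower than a major second, so the interval is minor.

minor second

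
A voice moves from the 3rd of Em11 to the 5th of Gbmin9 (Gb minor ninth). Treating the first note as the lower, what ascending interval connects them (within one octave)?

diminished fifth

Em11 has G as its 3rd, and Gbmin9 (Gb minor ninth) has Db as its 5th.
G up to Db is 6 semitones, a half step narrower than a perfect fifth, so the interval is diminished.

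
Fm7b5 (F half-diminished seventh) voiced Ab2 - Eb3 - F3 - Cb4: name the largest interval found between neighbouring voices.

perfect 5th

Adjacent intervals: Ab2→Eb3 = perfect fifth; Eb3→F3 = major second; F3→Cb4 = diminished fifth.
The largest is Ab2 to Eb3, a perfect fifth (7 semitones).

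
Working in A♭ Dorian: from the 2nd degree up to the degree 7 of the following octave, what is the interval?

minor 13th

The scale runs A♭ B♭ C♭ D♭ E♭ F G♭.
So we need the interval from B♭ up to G♭.
B♭ up to G♭ is 20 semitones, a half step narrower than a major thirteenth, so the interval is minor.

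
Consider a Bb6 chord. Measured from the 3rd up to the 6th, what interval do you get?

perfect 4th

Bb major sixth is spelled Bb D F G.
3rd = D; 6th = G.
Counting 4 letters and 5 half steps from D gives a perfect fourth.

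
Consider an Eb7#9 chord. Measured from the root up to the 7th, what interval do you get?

minor 7th

Eb7#9 (Eb dominant seventh sharp nine) is spelled Eb G Bb Db F#.
That puts Eb below Db.
From Eb to Db: 10 semitones over a seventh = minor.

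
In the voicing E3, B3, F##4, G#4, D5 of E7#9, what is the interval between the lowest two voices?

Those voices are E3 and B3.
Counting 5 letters and 7 half steps from E gives a perfect fifth.

perfect fifth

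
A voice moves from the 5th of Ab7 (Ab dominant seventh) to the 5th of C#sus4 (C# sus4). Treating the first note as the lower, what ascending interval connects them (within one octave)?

Ab7 (Ab dominant seventh) has Eb as its 5th, and C#sus4 (C# sus4) has G# as its 5th.
3 letter names make it a third; at 5 semitones (a half step wider than major) the quality is augmented.

augmented 3rd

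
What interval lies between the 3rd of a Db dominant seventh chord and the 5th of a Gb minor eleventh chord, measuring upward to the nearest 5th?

Db dominant seventh has F as its 3rd, and Gb minor eleventh has Db as its 5th.
6 letter names make it a sixth; at 8 semitones (a half step narrower than major) the quality is minor.

minor 6th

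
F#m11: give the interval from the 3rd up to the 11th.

The chord tones of F# minor eleventh are F#, A, C#, E, G#, B.
So we need the interval from A up to B.
A up to B spans 9 letter names and 14 semitones — a major ninth.

M9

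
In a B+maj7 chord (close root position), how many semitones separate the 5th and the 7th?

3

B+maj7 is spelled B D# F## A#.
F## to A# is a minor third: 3 semitones.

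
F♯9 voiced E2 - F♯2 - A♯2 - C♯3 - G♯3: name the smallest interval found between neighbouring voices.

Adjacent intervals: E2→F♯2 = major second; F♯2→A♯2 = major third; A♯2→C♯3 = minor third; C♯3→G♯3 = perfect fifth.
The smallest is E2 to F♯2, a major second (2 semitones).

major second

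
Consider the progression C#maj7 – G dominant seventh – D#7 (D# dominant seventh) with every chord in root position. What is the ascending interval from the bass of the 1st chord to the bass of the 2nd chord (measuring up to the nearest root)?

diminished fifth

The roots are C# and G.
C# up to G is 6 semitones, a half step narrower than a perfect fifth, so the interval is diminished.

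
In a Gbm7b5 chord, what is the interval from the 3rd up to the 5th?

Gbø7 is spelled Gb-Bbb-Dbb-Fb.
That puts Bbb below Dbb.
3 letter names make it a third; at 3 semitones (a half step narrower than major) the quality is minor.

minor third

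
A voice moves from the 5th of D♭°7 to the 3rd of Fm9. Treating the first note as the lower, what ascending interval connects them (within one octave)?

The 5th of D♭°7 is A𝄫; the 3rd of Fm9 is A♭.
1 letter names make it a unison; at 1 semitone (a half step wider than perfect) the quality is augmented.

augmented unison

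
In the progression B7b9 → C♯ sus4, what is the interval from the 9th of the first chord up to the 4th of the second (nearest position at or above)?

augmented fourth

The 9th of B7b9 is C; the 4th of C♯ sus4 is F♯.
C up to F♯ is 6 semitones, a half step wider than a perfect fourth, so the interval is augmented.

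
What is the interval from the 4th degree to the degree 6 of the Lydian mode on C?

m3

Spelling the Lydian mode on C: C D E F# G A B.
That puts F# below A.
3 letter names make it a third; at 3 semitones (a half step narrower than major) the quality is minor.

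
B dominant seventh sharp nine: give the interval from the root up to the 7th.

Spelling the chord: B–D#–F#–A–C##.
That puts B below A.
B up to A is 10 semitones, a half step narrower than a major seventh, so the interval is minor.

minor seventh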